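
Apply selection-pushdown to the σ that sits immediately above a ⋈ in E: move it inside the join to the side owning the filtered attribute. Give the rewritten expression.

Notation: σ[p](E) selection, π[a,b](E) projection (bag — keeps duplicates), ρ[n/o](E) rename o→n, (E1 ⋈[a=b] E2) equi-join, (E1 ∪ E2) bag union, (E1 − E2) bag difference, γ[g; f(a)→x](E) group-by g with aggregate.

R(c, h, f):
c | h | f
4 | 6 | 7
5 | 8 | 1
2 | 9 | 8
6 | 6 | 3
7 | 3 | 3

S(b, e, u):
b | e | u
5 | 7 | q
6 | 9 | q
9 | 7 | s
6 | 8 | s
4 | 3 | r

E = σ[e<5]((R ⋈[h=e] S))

σ filters on e, owned by the right side.
E' = (R ⋈[h=e] σ[e<5](S))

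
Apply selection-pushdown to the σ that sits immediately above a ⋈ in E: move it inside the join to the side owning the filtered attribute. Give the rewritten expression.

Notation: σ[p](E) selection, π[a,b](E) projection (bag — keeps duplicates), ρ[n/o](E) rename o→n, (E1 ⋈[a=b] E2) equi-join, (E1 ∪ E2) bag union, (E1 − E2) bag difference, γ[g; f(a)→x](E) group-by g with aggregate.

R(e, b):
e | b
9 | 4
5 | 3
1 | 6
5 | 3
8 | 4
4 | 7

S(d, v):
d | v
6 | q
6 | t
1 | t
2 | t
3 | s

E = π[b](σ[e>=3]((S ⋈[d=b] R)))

σ filters on e, owned by the right side.
E' = π[b]((S ⋈[d=b] σ[e>=3](R)))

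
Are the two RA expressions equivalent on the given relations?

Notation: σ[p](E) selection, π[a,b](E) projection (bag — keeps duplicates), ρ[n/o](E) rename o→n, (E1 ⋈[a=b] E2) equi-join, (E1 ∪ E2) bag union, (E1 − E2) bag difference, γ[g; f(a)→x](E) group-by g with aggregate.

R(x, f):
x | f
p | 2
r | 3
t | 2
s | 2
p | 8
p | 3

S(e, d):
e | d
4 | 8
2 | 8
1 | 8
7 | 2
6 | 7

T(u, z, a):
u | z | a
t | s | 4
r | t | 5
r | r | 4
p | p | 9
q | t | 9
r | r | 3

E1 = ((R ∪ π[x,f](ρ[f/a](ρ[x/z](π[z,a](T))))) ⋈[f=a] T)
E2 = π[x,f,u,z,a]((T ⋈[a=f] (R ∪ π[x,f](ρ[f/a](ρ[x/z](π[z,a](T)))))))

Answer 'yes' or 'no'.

E1 subexpression sizes:
  R → 6
  T → 6
  π[z,a](T) → 6
  ρ[x/z](π[z,a](T)) → 6
  ρ[f/a](ρ[x/z](π[z,a](T))) → 6
  π[x,f](ρ[f/a](ρ[x/z](π[z,a](T)))) → 6
  (R ∪ π[x,f](ρ[f/a](ρ[x/z](π[z,a](T))))) → 12
  T → 6
  ((R ∪ π[x,f](ρ[f/a](ρ[x/z](π[z,a](T))))) ⋈[f=a] T) → 12
E2 subexpression sizes:
  T → 6
  R → 6
  T → 6
  π[z,a](T) → 6
  ρ[x/z](π[z,a](T)) → 6
  ρ[f/a](ρ[x/z](π[z,a](T))) → 6
  π[x,f](ρ[f/a](ρ[x/z](π[z,a](T)))) → 6
  (R ∪ π[x,f](ρ[f/a](ρ[x/z](π[z,a](T))))) → 12
  (T ⋈[a=f] (R ∪ π[x,f](ρ[f/a](ρ[x/z](π[z,a](T)))))) → 12
  π[x,f,u,z,a]((T ⋈[a=f] (R ∪ π[x,f](ρ[f/a](ρ[x/z](π[z,a](T))))))) → 12

E1 and E2 produce the same multiset:
x | f | u | z | a
p | 3 | r | r | 3
p | 9 | p | p | 9
p | 9 | q | t | 9
r | 3 | r | r | 3
r | 3 | r | r | 3
r | 4 | r | r | 4
r | 4 | t | s | 4
s | 4 | r | r | 4
s | 4 | t | s | 4
t | 5 | r | t | 5
t | 9 | p | p | 9
t | 9 | q | t | 9

yes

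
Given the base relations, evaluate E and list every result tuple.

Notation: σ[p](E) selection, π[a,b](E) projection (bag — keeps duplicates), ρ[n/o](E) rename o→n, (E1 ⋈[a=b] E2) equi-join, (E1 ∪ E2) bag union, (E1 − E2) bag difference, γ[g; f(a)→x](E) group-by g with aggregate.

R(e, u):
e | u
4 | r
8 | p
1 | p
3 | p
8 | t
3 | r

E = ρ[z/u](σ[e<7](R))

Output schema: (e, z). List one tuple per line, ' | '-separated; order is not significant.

Stepwise |·|:
  R → 6
  σ[e<7](R) → 4
  ρ[z/u](σ[e<7](R)) → 4

== RESULT ==
e | z
1 | p
3 | p
3 | r
4 | r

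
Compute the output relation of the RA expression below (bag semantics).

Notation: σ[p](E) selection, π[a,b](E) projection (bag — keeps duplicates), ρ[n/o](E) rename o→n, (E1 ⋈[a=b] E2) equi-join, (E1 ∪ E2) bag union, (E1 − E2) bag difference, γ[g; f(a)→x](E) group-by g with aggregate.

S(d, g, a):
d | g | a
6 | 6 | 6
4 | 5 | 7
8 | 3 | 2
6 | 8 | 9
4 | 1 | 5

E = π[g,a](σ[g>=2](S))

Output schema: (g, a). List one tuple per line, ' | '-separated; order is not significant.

Row counts bottom-up:
  S → 5
  σ[g>=2](S) → 4
  π[g,a](σ[g>=2](S)) → 4

== RESULT ==
g | a
3 | 2
5 | 7
6 | 6
8 | 9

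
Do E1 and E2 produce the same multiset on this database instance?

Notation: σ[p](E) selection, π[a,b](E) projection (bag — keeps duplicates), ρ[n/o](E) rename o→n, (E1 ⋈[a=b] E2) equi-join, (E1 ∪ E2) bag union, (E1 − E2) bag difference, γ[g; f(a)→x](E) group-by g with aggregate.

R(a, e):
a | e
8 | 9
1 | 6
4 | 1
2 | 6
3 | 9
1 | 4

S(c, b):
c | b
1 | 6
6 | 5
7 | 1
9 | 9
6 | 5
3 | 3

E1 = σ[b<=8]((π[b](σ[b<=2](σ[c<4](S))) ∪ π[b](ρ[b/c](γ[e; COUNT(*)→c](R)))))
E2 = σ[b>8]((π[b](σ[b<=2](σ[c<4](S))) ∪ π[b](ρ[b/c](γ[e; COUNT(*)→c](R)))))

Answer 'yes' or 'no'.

E1 row counts bottom-up:
  S → 6
  σ[c<4](S) → 2
  σ[b<=2](σ[c<4](S)) → 0
  π[b](σ[b<=2](σ[c<4](S))) → 0
  R → 6
  γ[e; COUNT(*)→c](R) → 4
  ρ[b/c](γ[e; COUNT(*)→c](R)) → 4
  π[b](ρ[b/c](γ[e; COUNT(*)→c](R))) → 4
  (π[b](σ[b<=2](σ[c<4](S))) ∪ π[b](ρ[b/c](γ[e; COUNT(*)→c](R)))) → 4
  σ[b<=8]((π[b](σ[b<=2](σ[c<4](S))) ∪ π[b](ρ[b/c](γ[e; COUNT(*)→c](R))))) → 4
E2 row counts bottom-up:
  S → 6
  σ[c<4](S) → 2
  σ[b<=2](σ[c<4](S)) → 0
  π[b](σ[b<=2](σ[c<4](S))) → 0
  R → 6
  γ[e; COUNT(*)→c](R) → 4
  ρ[b/c](γ[e; COUNT(*)→c](R)) → 4
  π[b](ρ[b/c](γ[e; COUNT(*)→c](R))) → 4
  (π[b](σ[b<=2](σ[c<4](S))) ∪ π[b](ρ[b/c](γ[e; COUNT(*)→c](R)))) → 4
  σ[b>8]((π[b](σ[b<=2](σ[c<4](S))) ∪ π[b](ρ[b/c](γ[e; COUNT(*)→c](R))))) → 0

E1 result:
b
1
1
2
2
E2 result:
b
(0 rows)
Witness: (1,) appears 2× in E1 but 0× in E2.

no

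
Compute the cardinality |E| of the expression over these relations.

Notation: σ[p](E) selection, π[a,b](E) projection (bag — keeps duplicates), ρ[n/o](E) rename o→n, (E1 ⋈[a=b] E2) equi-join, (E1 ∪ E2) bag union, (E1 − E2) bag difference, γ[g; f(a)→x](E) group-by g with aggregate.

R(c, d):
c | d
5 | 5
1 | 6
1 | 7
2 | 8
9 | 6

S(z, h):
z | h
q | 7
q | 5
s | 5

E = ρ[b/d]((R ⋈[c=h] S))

Per-node cardinality:
  R → 5
  S → 3
  (R ⋈[c=h] S) → 2
  ρ[b/d]((R ⋈[c=h] S)) → 2

|E| = 2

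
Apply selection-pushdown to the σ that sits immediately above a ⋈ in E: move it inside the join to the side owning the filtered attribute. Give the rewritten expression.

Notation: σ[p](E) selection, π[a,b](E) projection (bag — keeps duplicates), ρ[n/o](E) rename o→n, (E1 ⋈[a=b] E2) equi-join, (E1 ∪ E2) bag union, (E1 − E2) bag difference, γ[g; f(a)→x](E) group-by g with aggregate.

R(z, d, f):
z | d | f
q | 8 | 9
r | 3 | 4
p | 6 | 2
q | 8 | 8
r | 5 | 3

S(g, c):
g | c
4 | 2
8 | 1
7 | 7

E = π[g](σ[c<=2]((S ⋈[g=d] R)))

σ filters on c, owned by the left side.
E' = π[g]((σ[c<=2](S) ⋈[g=d] R))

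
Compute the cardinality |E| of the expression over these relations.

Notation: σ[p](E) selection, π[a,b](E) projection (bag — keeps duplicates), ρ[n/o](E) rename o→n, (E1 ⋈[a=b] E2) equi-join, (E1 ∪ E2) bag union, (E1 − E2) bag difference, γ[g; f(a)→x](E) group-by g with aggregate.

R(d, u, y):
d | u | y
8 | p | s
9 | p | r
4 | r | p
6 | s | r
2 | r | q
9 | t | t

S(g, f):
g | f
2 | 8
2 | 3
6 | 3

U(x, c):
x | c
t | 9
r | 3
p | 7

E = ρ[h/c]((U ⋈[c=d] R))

Stepwise |·|:
  U → 3
  R → 6
  (U ⋈[c=d] R) → 2
  ρ[h/c]((U ⋈[c=d] R)) → 2

|E| = 2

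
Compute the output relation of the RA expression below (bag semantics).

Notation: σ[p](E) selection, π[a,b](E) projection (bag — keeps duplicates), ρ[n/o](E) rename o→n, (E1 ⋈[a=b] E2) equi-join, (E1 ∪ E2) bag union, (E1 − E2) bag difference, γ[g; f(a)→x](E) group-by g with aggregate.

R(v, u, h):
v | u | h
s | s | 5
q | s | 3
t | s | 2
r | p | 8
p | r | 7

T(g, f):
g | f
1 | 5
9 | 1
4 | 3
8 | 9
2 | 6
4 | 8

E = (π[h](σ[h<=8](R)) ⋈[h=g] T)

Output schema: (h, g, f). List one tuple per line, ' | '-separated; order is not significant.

Per-node cardinality:
  R → 5
  σ[h<=8](R) → 5
  π[h](σ[h<=8](R)) → 5
  T → 6
  (π[h](σ[h<=8](R)) ⋈[h=g] T) → 2

== RESULT ==
h | g | f
2 | 2 | 6
8 | 8 | 9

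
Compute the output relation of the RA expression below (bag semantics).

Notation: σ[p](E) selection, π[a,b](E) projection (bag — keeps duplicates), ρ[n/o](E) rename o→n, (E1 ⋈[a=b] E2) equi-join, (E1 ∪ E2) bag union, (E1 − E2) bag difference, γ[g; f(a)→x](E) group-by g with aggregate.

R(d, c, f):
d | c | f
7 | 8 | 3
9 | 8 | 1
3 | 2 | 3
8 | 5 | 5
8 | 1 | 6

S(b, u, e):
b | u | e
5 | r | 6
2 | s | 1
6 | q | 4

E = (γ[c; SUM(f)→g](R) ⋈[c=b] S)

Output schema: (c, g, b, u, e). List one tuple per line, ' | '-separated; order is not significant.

Stepwise |·|:
  R → 5
  γ[c; SUM(f)→g](R) → 4
  S → 3
  (γ[c; SUM(f)→g](R) ⋈[c=b] S) → 2

== RESULT ==
c | g | b | u | e
2 | 3 | 2 | s | 1
5 | 5 | 5 | r | 6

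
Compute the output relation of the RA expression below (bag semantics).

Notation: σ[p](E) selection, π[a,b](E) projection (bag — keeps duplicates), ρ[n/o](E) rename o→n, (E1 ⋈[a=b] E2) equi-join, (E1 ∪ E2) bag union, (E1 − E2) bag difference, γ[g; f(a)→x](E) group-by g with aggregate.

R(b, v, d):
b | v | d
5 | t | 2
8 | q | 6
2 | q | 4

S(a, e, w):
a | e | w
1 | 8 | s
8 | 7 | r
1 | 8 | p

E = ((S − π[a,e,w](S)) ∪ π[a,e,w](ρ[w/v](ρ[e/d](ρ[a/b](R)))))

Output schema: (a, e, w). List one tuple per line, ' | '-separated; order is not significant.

Per-node cardinality:
  S → 3
  S → 3
  π[a,e,w](S) → 3
  (S − π[a,e,w](S)) → 0
  R → 3
  ρ[a/b](R) → 3
  ρ[e/d](ρ[a/b](R)) → 3
  ρ[w/v](ρ[e/d](ρ[a/b](R))) → 3
  π[a,e,w](ρ[w/v](ρ[e/d](ρ[a/b](R)))) → 3
  ((S − π[a,e,w](S)) ∪ π[a,e,w](ρ[w/v](ρ[e/d](ρ[a/b](R))))) → 3

== RESULT ==
a | e | w
2 | 4 | q
5 | 2 | t
8 | 6 | q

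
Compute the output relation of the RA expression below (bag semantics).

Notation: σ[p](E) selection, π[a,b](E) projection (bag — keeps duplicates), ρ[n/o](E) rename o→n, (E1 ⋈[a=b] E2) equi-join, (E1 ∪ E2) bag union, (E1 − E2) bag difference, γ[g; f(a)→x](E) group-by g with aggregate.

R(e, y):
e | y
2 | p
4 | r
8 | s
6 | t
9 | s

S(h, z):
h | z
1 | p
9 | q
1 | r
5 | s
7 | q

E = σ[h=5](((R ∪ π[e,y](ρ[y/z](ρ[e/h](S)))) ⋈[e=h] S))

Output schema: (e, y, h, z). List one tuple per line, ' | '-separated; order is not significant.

Subexpression sizes:
  R → 5
  S → 5
  ρ[e/h](S) → 5
  ρ[y/z](ρ[e/h](S)) → 5
  π[e,y](ρ[y/z](ρ[e/h](S))) → 5
  (R ∪ π[e,y](ρ[y/z](ρ[e/h](S)))) → 10
  S → 5
  ((R ∪ π[e,y](ρ[y/z](ρ[e/h](S)))) ⋈[e=h] S) → 8
  σ[h=5](((R ∪ π[e,y](ρ[y/z](ρ[e/h](S)))) ⋈[e=h] S)) → 1

== RESULT ==
e | y | h | z
5 | s | 5 | s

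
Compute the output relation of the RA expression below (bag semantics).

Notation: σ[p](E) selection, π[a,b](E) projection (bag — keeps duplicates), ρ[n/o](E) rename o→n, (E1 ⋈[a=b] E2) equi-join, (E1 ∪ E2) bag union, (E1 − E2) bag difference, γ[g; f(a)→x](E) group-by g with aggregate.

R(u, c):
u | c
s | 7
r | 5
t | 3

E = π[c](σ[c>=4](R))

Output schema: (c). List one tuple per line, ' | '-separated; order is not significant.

Per-node cardinality:
  R → 3
  σ[c>=4](R) → 2
  π[c](σ[c>=4](R)) → 2

== RESULT ==
c
5
7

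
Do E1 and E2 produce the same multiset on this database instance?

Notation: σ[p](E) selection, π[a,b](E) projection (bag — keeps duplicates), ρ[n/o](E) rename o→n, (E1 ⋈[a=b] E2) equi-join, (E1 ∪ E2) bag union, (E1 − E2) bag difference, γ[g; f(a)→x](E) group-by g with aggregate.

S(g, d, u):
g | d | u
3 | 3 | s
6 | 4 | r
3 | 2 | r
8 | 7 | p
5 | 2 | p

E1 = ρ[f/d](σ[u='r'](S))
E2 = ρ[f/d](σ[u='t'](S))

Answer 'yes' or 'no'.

E1 row counts bottom-up:
  S → 5
  σ[u='r'](S) → 2
  ρ[f/d](σ[u='r'](S)) → 2
E2 row counts bottom-up:
  S → 5
  σ[u='t'](S) → 0
  ρ[f/d](σ[u='t'](S)) → 0

E1 result:
g | f | u
3 | 2 | r
6 | 4 | r
E2 result:
g | f | u
(0 rows)
Witness: (6, 4, 'r') appears 1× in E1 but 0× in E2.

no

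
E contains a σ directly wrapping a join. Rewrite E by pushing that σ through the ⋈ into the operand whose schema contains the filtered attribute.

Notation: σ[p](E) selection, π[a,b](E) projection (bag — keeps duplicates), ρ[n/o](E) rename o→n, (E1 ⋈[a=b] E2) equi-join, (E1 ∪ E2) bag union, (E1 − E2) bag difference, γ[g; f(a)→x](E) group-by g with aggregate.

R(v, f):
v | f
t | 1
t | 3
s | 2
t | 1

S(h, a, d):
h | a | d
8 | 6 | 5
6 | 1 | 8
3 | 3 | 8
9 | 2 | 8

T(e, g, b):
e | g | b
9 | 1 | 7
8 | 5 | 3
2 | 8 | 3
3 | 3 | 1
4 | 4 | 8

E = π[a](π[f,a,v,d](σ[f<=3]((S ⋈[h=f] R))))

σ filters on f, owned by the right side.
E' = π[a](π[f,a,v,d]((S ⋈[h=f] σ[f<=3](R))))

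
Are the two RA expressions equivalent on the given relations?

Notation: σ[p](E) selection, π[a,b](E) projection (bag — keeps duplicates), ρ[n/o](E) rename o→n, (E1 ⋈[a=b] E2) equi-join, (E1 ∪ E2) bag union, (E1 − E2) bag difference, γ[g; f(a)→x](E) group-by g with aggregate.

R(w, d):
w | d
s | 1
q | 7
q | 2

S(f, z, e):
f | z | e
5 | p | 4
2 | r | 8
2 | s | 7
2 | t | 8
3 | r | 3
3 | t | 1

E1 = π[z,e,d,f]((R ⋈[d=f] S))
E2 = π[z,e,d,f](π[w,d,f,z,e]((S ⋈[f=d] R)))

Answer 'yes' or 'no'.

E1 subexpression sizes:
  R → 3
  S → 6
  (R ⋈[d=f] S) → 3
  π[z,e,d,f]((R ⋈[d=f] S)) → 3
E2 subexpression sizes:
  S → 6
  R → 3
  (S ⋈[f=d] R) → 3
  π[w,d,f,z,e]((S ⋈[f=d] R)) → 3
  π[z,e,d,f](π[w,d,f,z,e]((S ⋈[f=d] R))) → 3

E1 and E2 produce the same multiset:
z | e | d | f
r | 8 | 2 | 2
s | 7 | 2 | 2
t | 8 | 2 | 2

yes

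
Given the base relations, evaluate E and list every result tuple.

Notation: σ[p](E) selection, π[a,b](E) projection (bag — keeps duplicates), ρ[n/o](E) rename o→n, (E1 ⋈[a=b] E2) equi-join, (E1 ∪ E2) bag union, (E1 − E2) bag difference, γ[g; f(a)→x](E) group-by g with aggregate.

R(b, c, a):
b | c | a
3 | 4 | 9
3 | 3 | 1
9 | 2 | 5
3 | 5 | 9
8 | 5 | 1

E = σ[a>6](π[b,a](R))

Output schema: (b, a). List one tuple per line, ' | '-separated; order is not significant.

Per-node cardinality:
  R → 5
  π[b,a](R) → 5
  σ[a>6](π[b,a](R)) → 2

== RESULT ==
b | a
3 | 9
3 | 9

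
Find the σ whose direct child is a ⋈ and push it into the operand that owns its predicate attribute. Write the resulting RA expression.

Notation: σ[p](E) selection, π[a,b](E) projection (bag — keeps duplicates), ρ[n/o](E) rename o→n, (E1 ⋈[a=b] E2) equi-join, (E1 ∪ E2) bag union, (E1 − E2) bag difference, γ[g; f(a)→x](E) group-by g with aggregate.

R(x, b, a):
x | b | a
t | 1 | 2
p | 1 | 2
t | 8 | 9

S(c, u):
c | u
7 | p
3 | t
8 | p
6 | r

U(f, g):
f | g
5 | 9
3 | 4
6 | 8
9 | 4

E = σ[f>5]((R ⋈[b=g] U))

σ filters on f, owned by the right side.
E' = (R ⋈[b=g] σ[f>5](U))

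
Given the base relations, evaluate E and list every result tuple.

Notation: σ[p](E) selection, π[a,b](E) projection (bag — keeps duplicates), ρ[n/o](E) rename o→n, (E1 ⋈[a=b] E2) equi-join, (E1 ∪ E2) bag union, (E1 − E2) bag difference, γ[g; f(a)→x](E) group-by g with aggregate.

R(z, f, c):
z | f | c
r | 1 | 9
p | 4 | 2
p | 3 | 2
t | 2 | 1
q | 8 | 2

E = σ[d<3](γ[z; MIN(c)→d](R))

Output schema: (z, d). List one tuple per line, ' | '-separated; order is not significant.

Row counts bottom-up:
  R → 5
  γ[z; MIN(c)→d](R) → 4
  σ[d<3](γ[z; MIN(c)→d](R)) → 3

== RESULT ==
z | d
p | 2
q | 2
t | 1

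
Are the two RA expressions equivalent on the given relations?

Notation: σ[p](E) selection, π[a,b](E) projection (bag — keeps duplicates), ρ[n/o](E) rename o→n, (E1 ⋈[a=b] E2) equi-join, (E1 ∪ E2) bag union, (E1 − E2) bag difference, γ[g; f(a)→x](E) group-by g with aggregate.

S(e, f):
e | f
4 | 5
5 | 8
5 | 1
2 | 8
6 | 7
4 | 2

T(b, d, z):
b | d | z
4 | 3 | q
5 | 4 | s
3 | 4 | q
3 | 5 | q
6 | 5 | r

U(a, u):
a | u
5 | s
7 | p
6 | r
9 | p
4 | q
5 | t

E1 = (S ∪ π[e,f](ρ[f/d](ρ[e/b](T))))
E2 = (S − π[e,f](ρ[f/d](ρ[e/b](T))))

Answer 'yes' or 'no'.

E1 subexpression sizes:
  S → 6
  T → 5
  ρ[e/b](T) → 5
  ρ[f/d](ρ[e/b](T)) → 5
  π[e,f](ρ[f/d](ρ[e/b](T))) → 5
  (S ∪ π[e,f](ρ[f/d](ρ[e/b](T)))) → 11
E2 subexpression sizes:
  S → 6
  T → 5
  ρ[e/b](T) → 5
  ρ[f/d](ρ[e/b](T)) → 5
  π[e,f](ρ[f/d](ρ[e/b](T))) → 5
  (S − π[e,f](ρ[f/d](ρ[e/b](T)))) → 6

E1 result:
e | f
2 | 8
3 | 4
3 | 5
4 | 2
4 | 3
4 | 5
5 | 1
5 | 4
5 | 8
6 | 5
6 | 7
E2 result:
e | f
2 | 8
4 | 2
4 | 5
5 | 1
5 | 8
6 | 7
Witness: (3, 4) appears 1× in E1 but 0× in E2.

no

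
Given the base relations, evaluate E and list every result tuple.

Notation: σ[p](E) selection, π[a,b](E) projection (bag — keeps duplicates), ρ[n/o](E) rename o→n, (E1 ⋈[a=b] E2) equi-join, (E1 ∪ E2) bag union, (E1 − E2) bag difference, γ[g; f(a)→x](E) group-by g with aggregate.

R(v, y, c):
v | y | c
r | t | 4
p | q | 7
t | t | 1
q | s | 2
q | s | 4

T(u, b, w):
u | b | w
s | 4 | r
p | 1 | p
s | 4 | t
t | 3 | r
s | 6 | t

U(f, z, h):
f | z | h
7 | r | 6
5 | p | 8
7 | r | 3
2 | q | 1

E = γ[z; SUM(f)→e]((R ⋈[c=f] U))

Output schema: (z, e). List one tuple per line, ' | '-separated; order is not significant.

Stepwise |·|:
  R → 5
  U → 4
  (R ⋈[c=f] U) → 3
  γ[z; SUM(f)→e]((R ⋈[c=f] U)) → 2

== RESULT ==
z | e
q | 2
r | 14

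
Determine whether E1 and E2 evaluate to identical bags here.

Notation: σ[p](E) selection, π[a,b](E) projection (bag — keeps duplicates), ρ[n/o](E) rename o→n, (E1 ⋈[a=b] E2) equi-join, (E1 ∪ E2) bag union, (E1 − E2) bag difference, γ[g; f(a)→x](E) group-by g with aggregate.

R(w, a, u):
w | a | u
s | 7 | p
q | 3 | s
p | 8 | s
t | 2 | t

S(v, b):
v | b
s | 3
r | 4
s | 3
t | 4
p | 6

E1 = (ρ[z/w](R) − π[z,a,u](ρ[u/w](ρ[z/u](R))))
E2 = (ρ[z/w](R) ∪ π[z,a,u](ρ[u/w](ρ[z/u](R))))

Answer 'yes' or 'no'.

E1 per-node cardinality:
  R → 4
  ρ[z/w](R) → 4
  R → 4
  ρ[z/u](R) → 4
  ρ[u/w](ρ[z/u](R)) → 4
  π[z,a,u](ρ[u/w](ρ[z/u](R))) → 4
  (ρ[z/w](R) − π[z,a,u](ρ[u/w](ρ[z/u](R)))) → 3
E2 per-node cardinality:
  R → 4
  ρ[z/w](R) → 4
  R → 4
  ρ[z/u](R) → 4
  ρ[u/w](ρ[z/u](R)) → 4
  π[z,a,u](ρ[u/w](ρ[z/u](R))) → 4
  (ρ[z/w](R) ∪ π[z,a,u](ρ[u/w](ρ[z/u](R)))) → 8

E1 result:
z | a | u
p | 8 | s
q | 3 | s
s | 7 | p
E2 result:
z | a | u
p | 7 | s
p | 8 | s
q | 3 | s
s | 3 | q
s | 7 | p
s | 8 | p
t | 2 | t
t | 2 | t
Witness: ('s', 3, 'q') appears 0× in E1 but 1× in E2.

no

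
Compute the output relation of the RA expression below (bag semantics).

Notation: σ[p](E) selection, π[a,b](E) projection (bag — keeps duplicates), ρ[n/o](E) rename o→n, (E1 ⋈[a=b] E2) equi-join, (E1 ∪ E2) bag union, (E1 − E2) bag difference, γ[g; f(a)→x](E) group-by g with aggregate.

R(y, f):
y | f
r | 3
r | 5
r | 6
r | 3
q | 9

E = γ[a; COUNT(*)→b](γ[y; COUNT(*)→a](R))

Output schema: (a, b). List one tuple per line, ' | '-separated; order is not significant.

Row counts bottom-up:
  R → 5
  γ[y; COUNT(*)→a](R) → 2
  γ[a; COUNT(*)→b](γ[y; COUNT(*)→a](R)) → 2

== RESULT ==
a | b
1 | 1
4 | 1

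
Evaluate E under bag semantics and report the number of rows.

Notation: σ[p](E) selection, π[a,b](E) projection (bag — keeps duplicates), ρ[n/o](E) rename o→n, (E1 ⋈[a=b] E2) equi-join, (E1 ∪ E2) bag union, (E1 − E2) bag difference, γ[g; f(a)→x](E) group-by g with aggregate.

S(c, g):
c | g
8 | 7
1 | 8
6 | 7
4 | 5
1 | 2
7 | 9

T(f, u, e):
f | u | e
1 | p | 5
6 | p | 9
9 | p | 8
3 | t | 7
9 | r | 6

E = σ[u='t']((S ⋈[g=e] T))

Subexpression sizes:
  S → 6
  T → 5
  (S ⋈[g=e] T) → 5
  σ[u='t']((S ⋈[g=e] T)) → 2

|E| = 2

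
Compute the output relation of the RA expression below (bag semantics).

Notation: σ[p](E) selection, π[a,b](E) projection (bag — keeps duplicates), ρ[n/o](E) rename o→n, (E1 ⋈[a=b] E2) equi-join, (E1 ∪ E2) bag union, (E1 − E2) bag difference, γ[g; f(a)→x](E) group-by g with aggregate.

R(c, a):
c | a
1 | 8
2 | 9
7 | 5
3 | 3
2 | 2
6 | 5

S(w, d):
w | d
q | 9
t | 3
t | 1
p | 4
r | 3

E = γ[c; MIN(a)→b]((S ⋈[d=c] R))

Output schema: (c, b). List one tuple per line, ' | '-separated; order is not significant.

Stepwise |·|:
  S → 5
  R → 6
  (S ⋈[d=c] R) → 3
  γ[c; MIN(a)→b]((S ⋈[d=c] R)) → 2

== RESULT ==
c | b
1 | 8
3 | 3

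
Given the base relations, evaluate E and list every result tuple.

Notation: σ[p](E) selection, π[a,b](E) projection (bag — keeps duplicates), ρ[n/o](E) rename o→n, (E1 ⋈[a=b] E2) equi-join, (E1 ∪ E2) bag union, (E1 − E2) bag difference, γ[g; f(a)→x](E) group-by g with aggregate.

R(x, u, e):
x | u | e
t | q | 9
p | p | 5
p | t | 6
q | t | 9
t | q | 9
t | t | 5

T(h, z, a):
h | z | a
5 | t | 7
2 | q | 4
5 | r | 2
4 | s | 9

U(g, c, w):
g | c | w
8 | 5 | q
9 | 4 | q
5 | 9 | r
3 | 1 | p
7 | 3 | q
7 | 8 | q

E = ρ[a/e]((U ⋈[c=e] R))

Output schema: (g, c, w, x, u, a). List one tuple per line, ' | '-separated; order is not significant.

Stepwise |·|:
  U → 6
  R → 6
  (U ⋈[c=e] R) → 5
  ρ[a/e]((U ⋈[c=e] R)) → 5

== RESULT ==
g | c | w | x | u | a
5 | 9 | r | q | t | 9
5 | 9 | r | t | q | 9
5 | 9 | r | t | q | 9
8 | 5 | q | p | p | 5
8 | 5 | q | t | t | 5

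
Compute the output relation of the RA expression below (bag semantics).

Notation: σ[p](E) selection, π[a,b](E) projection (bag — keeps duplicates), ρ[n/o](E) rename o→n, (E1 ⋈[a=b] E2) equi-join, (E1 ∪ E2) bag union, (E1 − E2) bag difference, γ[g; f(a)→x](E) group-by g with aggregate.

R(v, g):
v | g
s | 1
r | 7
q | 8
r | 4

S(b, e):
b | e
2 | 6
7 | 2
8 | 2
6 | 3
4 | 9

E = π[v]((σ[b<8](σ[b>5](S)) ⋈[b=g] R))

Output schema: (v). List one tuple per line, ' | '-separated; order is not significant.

Subexpression sizes:
  S → 5
  σ[b>5](S) → 3
  σ[b<8](σ[b>5](S)) → 2
  R → 4
  (σ[b<8](σ[b>5](S)) ⋈[b=g] R) → 1
  π[v]((σ[b<8](σ[b>5](S)) ⋈[b=g] R)) → 1

== RESULT ==
v
r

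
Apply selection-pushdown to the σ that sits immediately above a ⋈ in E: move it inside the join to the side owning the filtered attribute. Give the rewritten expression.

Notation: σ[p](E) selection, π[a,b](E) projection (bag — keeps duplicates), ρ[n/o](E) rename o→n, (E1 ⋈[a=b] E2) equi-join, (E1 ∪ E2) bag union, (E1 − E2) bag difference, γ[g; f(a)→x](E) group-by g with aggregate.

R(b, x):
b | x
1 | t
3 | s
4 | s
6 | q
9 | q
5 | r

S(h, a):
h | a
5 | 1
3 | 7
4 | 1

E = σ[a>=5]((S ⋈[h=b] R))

σ filters on a, owned by the left side.
E' = (σ[a>=5](S) ⋈[h=b] R)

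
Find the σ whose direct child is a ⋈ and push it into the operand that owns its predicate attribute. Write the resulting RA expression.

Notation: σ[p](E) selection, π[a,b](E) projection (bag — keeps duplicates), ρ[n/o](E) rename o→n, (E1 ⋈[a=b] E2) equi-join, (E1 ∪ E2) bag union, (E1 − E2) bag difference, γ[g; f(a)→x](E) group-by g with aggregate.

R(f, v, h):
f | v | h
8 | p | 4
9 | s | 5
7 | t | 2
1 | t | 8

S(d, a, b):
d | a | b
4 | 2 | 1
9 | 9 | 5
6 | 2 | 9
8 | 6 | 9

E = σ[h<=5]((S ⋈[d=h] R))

σ filters on h, owned by the right side.
E' = (S ⋈[d=h] σ[h<=5](R))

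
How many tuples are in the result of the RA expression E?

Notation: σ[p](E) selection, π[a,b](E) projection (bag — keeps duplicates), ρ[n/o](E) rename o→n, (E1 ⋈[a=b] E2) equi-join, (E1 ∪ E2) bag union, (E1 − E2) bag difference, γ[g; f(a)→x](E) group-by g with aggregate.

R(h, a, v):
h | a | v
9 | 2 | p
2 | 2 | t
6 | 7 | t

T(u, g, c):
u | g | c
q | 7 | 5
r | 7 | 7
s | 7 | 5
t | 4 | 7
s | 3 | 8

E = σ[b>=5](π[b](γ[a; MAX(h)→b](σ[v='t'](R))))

Row counts bottom-up:
  R → 3
  σ[v='t'](R) → 2
  γ[a; MAX(h)→b](σ[v='t'](R)) → 2
  π[b](γ[a; MAX(h)→b](σ[v='t'](R))) → 2
  σ[b>=5](π[b](γ[a; MAX(h)→b](σ[v='t'](R)))) → 1

|E| = 1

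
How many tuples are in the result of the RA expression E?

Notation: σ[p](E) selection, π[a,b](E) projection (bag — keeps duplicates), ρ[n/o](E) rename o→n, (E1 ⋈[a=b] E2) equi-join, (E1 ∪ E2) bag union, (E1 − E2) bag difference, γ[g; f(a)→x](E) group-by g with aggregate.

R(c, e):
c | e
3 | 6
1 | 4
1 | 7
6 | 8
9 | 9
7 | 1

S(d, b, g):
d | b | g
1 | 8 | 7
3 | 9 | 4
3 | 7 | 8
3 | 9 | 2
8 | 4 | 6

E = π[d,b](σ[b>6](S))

Subexpression sizes:
  S → 5
  σ[b>6](S) → 4
  π[d,b](σ[b>6](S)) → 4

|E| = 4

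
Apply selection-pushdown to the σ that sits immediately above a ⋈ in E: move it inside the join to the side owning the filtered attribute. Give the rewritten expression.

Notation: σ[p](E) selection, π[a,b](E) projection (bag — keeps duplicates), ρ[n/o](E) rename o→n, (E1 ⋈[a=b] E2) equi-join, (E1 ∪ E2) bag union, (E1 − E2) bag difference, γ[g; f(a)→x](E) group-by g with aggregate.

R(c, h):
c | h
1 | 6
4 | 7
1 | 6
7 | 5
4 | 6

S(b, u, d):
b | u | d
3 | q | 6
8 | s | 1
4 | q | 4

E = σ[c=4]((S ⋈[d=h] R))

σ filters on c, owned by the right side.
E' = (S ⋈[d=h] σ[c=4](R))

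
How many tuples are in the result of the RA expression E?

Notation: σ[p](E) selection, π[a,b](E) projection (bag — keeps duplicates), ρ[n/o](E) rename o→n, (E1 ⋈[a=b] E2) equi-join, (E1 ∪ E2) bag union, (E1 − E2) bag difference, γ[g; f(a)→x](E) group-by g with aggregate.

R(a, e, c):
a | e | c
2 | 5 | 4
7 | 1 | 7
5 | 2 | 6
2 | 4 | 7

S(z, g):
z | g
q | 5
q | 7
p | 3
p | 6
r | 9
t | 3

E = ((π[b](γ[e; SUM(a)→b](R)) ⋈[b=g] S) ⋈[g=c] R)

Subexpression sizes:
  R → 4
  γ[e; SUM(a)→b](R) → 4
  π[b](γ[e; SUM(a)→b](R)) → 4
  S → 6
  (π[b](γ[e; SUM(a)→b](R)) ⋈[b=g] S) → 2
  R → 4
  ((π[b](γ[e; SUM(a)→b](R)) ⋈[b=g] S) ⋈[g=c] R) → 2

|E| = 2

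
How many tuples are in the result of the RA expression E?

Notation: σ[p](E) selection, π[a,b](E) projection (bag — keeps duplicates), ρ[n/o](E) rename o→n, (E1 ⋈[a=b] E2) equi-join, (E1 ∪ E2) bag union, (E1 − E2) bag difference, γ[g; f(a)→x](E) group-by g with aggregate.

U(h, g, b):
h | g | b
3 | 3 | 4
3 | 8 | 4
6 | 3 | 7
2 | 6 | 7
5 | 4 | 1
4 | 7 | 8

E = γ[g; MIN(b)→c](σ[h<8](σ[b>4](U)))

Stepwise |·|:
  U → 6
  σ[b>4](U) → 3
  σ[h<8](σ[b>4](U)) → 3
  γ[g; MIN(b)→c](σ[h<8](σ[b>4](U))) → 3

|E| = 3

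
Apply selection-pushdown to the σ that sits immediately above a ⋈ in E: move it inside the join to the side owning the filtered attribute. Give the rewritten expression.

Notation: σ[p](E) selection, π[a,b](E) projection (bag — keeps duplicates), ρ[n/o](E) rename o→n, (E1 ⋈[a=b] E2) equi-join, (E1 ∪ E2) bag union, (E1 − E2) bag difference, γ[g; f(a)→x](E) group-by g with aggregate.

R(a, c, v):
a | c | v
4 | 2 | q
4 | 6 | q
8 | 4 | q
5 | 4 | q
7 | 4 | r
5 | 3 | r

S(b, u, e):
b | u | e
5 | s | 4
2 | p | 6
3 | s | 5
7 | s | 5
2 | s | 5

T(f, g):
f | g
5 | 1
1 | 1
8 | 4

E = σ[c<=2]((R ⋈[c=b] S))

σ filters on c, owned by the left side.
E' = (σ[c<=2](R) ⋈[c=b] S)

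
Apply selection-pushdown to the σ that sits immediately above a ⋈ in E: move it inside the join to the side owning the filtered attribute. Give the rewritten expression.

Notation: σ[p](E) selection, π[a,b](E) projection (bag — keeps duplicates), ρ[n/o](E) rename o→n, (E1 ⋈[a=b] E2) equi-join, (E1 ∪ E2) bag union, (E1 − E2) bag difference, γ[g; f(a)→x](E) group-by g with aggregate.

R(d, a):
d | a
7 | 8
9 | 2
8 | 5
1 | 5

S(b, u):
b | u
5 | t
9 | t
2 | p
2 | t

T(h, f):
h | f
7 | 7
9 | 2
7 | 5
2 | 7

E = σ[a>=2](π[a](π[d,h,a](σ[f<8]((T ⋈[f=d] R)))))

σ filters on f, owned by the left side.
E' = σ[a>=2](π[a](π[d,h,a]((σ[f<8](T) ⋈[f=d] R))))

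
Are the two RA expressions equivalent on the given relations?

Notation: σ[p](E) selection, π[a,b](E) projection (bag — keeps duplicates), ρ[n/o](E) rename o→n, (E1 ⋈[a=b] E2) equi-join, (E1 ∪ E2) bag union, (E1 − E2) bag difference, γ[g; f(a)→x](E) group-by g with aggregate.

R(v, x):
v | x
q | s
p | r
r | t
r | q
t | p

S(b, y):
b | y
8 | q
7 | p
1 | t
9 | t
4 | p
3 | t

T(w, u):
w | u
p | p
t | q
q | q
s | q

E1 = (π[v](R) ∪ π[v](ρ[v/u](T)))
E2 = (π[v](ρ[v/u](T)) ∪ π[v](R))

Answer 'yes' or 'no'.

E1 row counts bottom-up:
  R → 5
  π[v](R) → 5
  T → 4
  ρ[v/u](T) → 4
  π[v](ρ[v/u](T)) → 4
  (π[v](R) ∪ π[v](ρ[v/u](T))) → 9
E2 row counts bottom-up:
  T → 4
  ρ[v/u](T) → 4
  π[v](ρ[v/u](T)) → 4
  R → 5
  π[v](R) → 5
  (π[v](ρ[v/u](T)) ∪ π[v](R)) → 9

E1 and E2 produce the same multiset:
v
p
p
q
q
q
q
r
r
t

yes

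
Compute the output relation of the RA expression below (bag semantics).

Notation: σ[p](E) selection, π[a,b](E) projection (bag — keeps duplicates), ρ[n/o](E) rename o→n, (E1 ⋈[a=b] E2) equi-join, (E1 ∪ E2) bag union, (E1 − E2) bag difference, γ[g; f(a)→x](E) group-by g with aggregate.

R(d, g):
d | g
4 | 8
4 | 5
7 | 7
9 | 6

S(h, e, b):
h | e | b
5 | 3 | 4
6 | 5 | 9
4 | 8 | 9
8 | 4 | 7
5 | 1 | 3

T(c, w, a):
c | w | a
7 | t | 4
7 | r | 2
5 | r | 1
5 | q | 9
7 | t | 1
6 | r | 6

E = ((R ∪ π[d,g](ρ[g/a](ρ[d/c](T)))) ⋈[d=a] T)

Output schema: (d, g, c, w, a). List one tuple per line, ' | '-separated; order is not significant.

Stepwise |·|:
  R → 4
  T → 6
  ρ[d/c](T) → 6
  ρ[g/a](ρ[d/c](T)) → 6
  π[d,g](ρ[g/a](ρ[d/c](T))) → 6
  (R ∪ π[d,g](ρ[g/a](ρ[d/c](T)))) → 10
  T → 6
  ((R ∪ π[d,g](ρ[g/a](ρ[d/c](T)))) ⋈[d=a] T) → 4

== RESULT ==
d | g | c | w | a
4 | 5 | 7 | t | 4
4 | 8 | 7 | t | 4
6 | 6 | 6 | r | 6
9 | 6 | 5 | q | 9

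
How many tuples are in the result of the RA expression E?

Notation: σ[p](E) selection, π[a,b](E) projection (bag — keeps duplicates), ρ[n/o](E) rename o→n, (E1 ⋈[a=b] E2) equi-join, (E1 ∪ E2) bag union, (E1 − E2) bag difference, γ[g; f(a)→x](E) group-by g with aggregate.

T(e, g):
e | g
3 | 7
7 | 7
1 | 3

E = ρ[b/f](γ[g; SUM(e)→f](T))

Stepwise |·|:
  T → 3
  γ[g; SUM(e)→f](T) → 2
  ρ[b/f](γ[g; SUM(e)→f](T)) → 2

|E| = 2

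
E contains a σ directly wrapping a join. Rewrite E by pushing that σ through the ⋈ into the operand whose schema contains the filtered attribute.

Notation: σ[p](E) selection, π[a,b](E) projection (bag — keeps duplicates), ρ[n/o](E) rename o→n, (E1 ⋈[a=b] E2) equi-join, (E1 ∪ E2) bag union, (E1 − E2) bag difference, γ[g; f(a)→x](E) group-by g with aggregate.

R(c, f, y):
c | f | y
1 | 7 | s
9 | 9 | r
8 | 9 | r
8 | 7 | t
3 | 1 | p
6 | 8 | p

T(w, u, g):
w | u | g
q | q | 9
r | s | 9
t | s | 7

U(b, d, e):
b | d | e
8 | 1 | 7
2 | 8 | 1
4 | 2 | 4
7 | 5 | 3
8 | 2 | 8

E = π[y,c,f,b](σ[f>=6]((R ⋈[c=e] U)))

σ filters on f, owned by the left side.
E' = π[y,c,f,b]((σ[f>=6](R) ⋈[c=e] U))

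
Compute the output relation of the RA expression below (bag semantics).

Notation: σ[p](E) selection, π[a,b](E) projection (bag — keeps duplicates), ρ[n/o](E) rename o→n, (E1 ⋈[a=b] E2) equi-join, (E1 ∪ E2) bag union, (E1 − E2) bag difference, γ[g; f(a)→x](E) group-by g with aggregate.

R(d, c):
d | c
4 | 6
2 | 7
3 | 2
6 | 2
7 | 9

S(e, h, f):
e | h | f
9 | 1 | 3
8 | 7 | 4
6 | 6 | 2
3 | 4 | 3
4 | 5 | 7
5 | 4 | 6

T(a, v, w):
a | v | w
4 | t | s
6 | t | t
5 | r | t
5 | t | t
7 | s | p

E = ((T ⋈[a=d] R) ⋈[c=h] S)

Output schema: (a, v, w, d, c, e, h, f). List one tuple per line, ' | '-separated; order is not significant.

Subexpression sizes:
  T → 5
  R → 5
  (T ⋈[a=d] R) → 3
  S → 6
  ((T ⋈[a=d] R) ⋈[c=h] S) → 1

== RESULT ==
a | v | w | d | c | e | h | f
4 | t | s | 4 | 6 | 6 | 6 | 2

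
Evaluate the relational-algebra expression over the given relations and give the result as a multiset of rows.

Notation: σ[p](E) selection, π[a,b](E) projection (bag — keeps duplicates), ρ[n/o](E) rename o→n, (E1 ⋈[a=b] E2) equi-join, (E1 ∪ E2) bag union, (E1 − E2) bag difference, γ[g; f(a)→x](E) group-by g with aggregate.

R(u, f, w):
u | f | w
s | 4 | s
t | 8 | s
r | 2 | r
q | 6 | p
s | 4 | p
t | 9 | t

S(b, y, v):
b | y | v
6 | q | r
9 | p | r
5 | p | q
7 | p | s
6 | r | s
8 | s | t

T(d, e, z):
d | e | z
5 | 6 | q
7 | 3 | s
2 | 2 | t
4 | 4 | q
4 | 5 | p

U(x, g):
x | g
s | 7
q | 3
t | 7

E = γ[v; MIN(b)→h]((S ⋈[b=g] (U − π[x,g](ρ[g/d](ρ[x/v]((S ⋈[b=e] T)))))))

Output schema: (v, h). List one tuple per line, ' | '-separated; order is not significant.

Stepwise |·|:
  S → 6
  U → 3
  S → 6
  T → 5
  (S ⋈[b=e] T) → 3
  ρ[x/v]((S ⋈[b=e] T)) → 3
  ρ[g/d](ρ[x/v]((S ⋈[b=e] T))) → 3
  π[x,g](ρ[g/d](ρ[x/v]((S ⋈[b=e] T)))) → 3
  (U − π[x,g](ρ[g/d](ρ[x/v]((S ⋈[b=e] T))))) → 3
  (S ⋈[b=g] (U − π[x,g](ρ[g/d](ρ[x/v]((S ⋈[b=e] T)))))) → 2
  γ[v; MIN(b)→h]((S ⋈[b=g] (U − π[x,g](ρ[g/d](ρ[x/v]((S ⋈[b=e] T))))))) → 1

== RESULT ==
v | h
s | 7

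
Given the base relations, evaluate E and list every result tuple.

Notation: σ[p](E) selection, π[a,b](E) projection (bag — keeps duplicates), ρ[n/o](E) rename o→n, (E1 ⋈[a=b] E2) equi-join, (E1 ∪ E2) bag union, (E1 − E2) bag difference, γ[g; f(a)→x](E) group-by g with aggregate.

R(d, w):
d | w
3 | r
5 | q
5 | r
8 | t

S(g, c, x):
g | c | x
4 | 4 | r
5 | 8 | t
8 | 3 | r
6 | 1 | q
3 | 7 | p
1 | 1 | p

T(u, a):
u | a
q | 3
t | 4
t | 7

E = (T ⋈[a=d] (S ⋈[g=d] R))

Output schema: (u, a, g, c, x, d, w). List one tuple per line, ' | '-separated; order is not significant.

Subexpression sizes:
  T → 3
  S → 6
  R → 4
  (S ⋈[g=d] R) → 4
  (T ⋈[a=d] (S ⋈[g=d] R)) → 1

== RESULT ==
u | a | g | c | x | d | w
q | 3 | 3 | 7 | p | 3 | r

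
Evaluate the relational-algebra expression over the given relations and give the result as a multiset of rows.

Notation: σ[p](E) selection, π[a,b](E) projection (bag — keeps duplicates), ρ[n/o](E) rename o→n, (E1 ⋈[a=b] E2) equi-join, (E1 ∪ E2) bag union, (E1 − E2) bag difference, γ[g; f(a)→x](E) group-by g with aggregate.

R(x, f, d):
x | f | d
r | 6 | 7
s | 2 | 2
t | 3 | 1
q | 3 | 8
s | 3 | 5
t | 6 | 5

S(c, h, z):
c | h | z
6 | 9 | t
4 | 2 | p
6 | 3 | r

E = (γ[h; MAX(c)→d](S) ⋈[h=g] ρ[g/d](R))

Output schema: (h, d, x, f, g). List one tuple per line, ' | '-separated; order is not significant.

Stepwise |·|:
  S → 3
  γ[h; MAX(c)→d](S) → 3
  R → 6
  ρ[g/d](R) → 6
  (γ[h; MAX(c)→d](S) ⋈[h=g] ρ[g/d](R)) → 1

== RESULT ==
h | d | x | f | g
2 | 4 | s | 2 | 2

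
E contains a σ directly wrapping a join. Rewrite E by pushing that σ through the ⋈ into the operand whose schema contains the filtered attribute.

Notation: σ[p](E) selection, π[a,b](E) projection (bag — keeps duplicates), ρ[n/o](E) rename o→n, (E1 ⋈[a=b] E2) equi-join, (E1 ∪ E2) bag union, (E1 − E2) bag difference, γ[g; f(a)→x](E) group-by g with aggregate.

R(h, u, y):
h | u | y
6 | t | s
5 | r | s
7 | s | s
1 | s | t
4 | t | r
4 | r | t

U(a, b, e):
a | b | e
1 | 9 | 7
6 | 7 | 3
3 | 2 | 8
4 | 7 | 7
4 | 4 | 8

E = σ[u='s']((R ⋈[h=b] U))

σ filters on u, owned by the left side.
E' = (σ[u='s'](R) ⋈[h=b] U)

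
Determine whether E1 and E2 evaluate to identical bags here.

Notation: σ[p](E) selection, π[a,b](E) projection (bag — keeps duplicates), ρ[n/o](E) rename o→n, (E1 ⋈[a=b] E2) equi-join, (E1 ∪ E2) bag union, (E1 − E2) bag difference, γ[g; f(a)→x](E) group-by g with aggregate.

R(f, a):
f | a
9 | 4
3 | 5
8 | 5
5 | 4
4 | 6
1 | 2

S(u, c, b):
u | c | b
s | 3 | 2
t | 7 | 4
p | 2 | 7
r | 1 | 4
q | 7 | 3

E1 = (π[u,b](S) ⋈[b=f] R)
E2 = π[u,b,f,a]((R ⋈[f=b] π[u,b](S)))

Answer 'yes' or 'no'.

E1 subexpression sizes:
  S → 5
  π[u,b](S) → 5
  R → 6
  (π[u,b](S) ⋈[b=f] R) → 3
E2 subexpression sizes:
  R → 6
  S → 5
  π[u,b](S) → 5
  (R ⋈[f=b] π[u,b](S)) → 3
  π[u,b,f,a]((R ⋈[f=b] π[u,b](S))) → 3

E1 and E2 produce the same multiset:
u | b | f | a
q | 3 | 3 | 5
r | 4 | 4 | 6
t | 4 | 4 | 6

yes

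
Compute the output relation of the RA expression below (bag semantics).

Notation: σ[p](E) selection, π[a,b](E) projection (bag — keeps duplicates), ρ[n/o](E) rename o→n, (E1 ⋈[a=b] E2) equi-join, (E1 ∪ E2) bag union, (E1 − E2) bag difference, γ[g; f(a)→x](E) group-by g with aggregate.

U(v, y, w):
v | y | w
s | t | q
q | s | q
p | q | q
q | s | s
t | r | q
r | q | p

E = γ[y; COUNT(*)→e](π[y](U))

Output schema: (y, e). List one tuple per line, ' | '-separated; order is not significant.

Subexpression sizes:
  U → 6
  π[y](U) → 6
  γ[y; COUNT(*)→e](π[y](U)) → 4

== RESULT ==
y | e
q | 2
r | 1
s | 2
t | 1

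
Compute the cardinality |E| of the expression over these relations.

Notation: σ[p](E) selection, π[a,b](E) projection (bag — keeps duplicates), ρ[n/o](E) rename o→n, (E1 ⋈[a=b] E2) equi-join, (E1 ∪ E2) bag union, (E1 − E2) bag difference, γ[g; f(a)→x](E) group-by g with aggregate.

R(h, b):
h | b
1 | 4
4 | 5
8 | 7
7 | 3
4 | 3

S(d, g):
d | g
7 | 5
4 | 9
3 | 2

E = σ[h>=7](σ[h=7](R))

Per-node cardinality:
  R → 5
  σ[h=7](R) → 1
  σ[h>=7](σ[h=7](R)) → 1

|E| = 1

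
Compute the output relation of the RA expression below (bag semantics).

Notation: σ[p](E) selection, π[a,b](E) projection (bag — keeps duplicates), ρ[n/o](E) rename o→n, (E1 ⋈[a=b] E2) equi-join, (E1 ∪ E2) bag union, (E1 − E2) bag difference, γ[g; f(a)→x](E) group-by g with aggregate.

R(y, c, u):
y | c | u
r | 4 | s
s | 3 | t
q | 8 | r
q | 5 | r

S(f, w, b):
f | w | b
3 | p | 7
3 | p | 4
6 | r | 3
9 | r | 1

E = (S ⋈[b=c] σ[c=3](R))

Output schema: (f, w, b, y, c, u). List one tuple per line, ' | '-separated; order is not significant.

Per-node cardinality:
  S → 4
  R → 4
  σ[c=3](R) → 1
  (S ⋈[b=c] σ[c=3](R)) → 1

== RESULT ==
f | w | b | y | c | u
6 | r | 3 | s | 3 | t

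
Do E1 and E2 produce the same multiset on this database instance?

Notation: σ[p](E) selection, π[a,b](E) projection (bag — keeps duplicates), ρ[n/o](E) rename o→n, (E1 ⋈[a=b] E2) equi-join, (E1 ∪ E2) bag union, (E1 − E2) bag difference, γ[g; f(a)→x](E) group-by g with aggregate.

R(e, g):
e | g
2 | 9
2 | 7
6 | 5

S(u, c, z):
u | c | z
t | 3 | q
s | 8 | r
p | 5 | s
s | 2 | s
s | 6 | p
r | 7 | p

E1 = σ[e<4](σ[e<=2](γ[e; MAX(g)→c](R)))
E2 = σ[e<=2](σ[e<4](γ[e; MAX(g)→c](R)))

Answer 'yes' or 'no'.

E1 row counts bottom-up:
  R → 3
  γ[e; MAX(g)→c](R) → 2
  σ[e<=2](γ[e; MAX(g)→c](R)) → 1
  σ[e<4](σ[e<=2](γ[e; MAX(g)→c](R))) → 1
E2 row counts bottom-up:
  R → 3
  γ[e; MAX(g)→c](R) → 2
  σ[e<4](γ[e; MAX(g)→c](R)) → 1
  σ[e<=2](σ[e<4](γ[e; MAX(g)→c](R))) → 1

E1 and E2 produce the same multiset:
e | c
2 | 9

yes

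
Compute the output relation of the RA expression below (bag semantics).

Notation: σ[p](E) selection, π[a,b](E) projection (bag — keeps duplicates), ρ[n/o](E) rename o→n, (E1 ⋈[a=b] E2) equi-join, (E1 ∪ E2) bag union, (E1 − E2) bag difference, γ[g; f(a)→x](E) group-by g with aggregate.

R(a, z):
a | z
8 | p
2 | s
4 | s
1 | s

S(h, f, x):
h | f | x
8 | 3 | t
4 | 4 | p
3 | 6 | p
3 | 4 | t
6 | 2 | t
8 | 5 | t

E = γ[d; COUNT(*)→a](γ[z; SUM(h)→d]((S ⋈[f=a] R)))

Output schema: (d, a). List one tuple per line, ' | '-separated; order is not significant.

Stepwise |·|:
  S → 6
  R → 4
  (S ⋈[f=a] R) → 3
  γ[z; SUM(h)→d]((S ⋈[f=a] R)) → 1
  γ[d; COUNT(*)→a](γ[z; SUM(h)→d]((S ⋈[f=a] R))) → 1

== RESULT ==
d | a
13 | 1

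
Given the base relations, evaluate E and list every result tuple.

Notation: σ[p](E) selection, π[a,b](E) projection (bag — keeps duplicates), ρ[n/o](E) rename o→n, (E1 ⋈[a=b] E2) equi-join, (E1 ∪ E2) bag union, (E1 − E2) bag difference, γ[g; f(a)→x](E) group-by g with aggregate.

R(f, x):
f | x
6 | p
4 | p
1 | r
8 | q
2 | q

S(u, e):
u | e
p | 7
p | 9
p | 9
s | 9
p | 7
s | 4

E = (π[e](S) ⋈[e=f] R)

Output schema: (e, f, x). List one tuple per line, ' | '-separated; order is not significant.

Row counts bottom-up:
  S → 6
  π[e](S) → 6
  R → 5
  (π[e](S) ⋈[e=f] R) → 1

== RESULT ==
e | f | x
4 | 4 | p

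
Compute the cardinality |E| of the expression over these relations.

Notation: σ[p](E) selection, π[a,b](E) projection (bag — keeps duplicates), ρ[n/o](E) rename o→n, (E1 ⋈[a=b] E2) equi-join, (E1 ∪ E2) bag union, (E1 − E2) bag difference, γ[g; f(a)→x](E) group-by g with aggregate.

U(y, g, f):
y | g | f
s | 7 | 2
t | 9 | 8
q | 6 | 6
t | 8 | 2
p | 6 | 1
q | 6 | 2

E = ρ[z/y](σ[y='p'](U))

Stepwise |·|:
  U → 6
  σ[y='p'](U) → 1
  ρ[z/y](σ[y='p'](U)) → 1

|E| = 1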